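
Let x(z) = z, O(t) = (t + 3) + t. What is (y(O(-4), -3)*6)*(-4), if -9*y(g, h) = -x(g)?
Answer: 40/3 ≈ 13.333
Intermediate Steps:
O(t) = 3 + 2*t (O(t) = (3 + t) + t = 3 + 2*t)
y(g, h) = g/9 (y(g, h) = -(-1)*g/9 = g/9)
(y(O(-4), -3)*6)*(-4) = (((3 + 2*(-4))/9)*6)*(-4) = (((3 - 8)/9)*6)*(-4) = (((⅑)*(-5))*6)*(-4) = -5/9*6*(-4) = -10/3*(-4) = 40/3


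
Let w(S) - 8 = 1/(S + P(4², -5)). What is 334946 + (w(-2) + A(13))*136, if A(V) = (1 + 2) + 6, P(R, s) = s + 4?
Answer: 1011638/3 ≈ 3.3721e+5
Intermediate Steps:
P(R, s) = 4 + s
w(S) = 8 + 1/(-1 + S) (w(S) = 8 + 1/(S + (4 - 5)) = 8 + 1/(S - 1) = 8 + 1/(-1 + S))
A(V) = 9 (A(V) = 3 + 6 = 9)
334946 + (w(-2) + A(13))*136 = 334946 + ((-7 + 8*(-2))/(-1 - 2) + 9)*136 = 334946 + ((-7 - 16)/(-3) + 9)*136 = 334946 + (-⅓*(-23) + 9)*136 = 334946 + (23/3 + 9)*136 = 334946 + (50/3)*136 = 334946 + 6800/3 = 1011638/3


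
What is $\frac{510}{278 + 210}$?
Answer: $\frac{255}{244} \approx 1.0451$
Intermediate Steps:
$\frac{510}{278 + 210} = \frac{510}{488} = 510 \cdot \frac{1}{488} = \frac{255}{244}$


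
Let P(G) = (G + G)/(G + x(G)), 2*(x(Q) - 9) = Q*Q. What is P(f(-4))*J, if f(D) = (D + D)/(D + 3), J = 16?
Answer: 256/49 ≈ 5.2245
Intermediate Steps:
x(Q) = 9 + Q²/2 (x(Q) = 9 + (Q*Q)/2 = 9 + Q²/2)
f(D) = 2*D/(3 + D) (f(D) = (2*D)/(3 + D) = 2*D/(3 + D))
P(G) = 2*G/(9 + G + G²/2) (P(G) = (G + G)/(G + (9 + G²/2)) = (2*G)/(9 + G + G²/2) = 2*G/(9 + G + G²/2))
P(f(-4))*J = (4*(2*(-4)/(3 - 4))/(18 + (2*(-4)/(3 - 4))² + 2*(2*(-4)/(3 - 4))))*16 = (4*(2*(-4)/(-1))/(18 + (2*(-4)/(-1))² + 2*(2*(-4)/(-1))))*16 = (4*(2*(-4)*(-1))/(18 + (2*(-4)*(-1))² + 2*(2*(-4)*(-1))))*16 = (4*8/(18 + 8² + 2*8))*16 = (4*8/(18 + 64 + 16))*16 = (4*8/98)*16 = (4*8*(1/98))*16 = (16/49)*16 = 256/49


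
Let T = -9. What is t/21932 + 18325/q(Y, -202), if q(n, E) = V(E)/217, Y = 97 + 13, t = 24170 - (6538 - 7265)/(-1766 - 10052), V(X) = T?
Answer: -1030682392210403/2332731384 ≈ -4.4184e+5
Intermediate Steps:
V(X) = -9
t = 285640333/11818 (t = 24170 - (-727)/(-11818) = 24170 - (-727)*(-1)/11818 = 24170 - 1*727/11818 = 24170 - 727/11818 = 285640333/11818 ≈ 24170.)
Y = 110
q(n, E) = -9/217
t/21932 + 18325/q(Y, -202) = (285640333/11818)/21932 + 18325/(-9/217) = (285640333/11818)*(1/21932) + 18325*(-217/9) = 285640333/259192376 - 3976525/9 = -1030682392210403/2332731384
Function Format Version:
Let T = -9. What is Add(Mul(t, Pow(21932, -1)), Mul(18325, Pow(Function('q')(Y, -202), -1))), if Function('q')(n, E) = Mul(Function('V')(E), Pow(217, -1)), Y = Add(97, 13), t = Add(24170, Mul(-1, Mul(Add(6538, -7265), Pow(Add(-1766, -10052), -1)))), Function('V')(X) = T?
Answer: Rational(-1030682392210403, 2332731384) ≈ -4.4184e+5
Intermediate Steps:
Function('V')(X) = -9
t = Rational(285640333, 11818) (t = Add(24170, Mul(-1, Mul(-727, Pow(-11818, -1)))) = Add(24170, Mul(-1, Mul(-727, Rational(-1, 11818)))) = Add(24170, Mul(-1, Rational(727, 11818))) = Add(24170, Rational(-727, 11818)) = Rational(285640333, 11818) ≈ 24170.)
Y = 110
Function('q')(n, E) = Rational(-9, 217) (Function('q')(n, E) = Mul(-9, Pow(217, -1)) = Mul(-9, Rational(1, 217)) = Rational(-9, 217))
Add(Mul(t, Pow(21932, -1)), Mul(18325, Pow(Function('q')(Y, -202), -1))) = Add(Mul(Rational(285640333, 11818), Pow(21932, -1)), Mul(18325, Pow(Rational(-9, 217), -1))) = Add(Mul(Rational(285640333, 11818), Rational(1, 21932)), Mul(18325, Rational(-217, 9))) = Add(Rational(285640333, 259192376), Rational(-3976525, 9)) = Rational(-1030682392210403, 2332731384)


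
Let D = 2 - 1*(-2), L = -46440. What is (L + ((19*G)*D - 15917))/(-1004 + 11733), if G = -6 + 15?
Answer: -61673/10729 ≈ -5.7483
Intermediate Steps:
G = 9
D = 4 (D = 2 + 2 = 4)
(L + ((19*G)*D - 15917))/(-1004 + 11733) = (-46440 + ((19*9)*4 - 15917))/(-1004 + 11733) = (-46440 + (171*4 - 15917))/10729 = (-46440 + (684 - 15917))*(1/10729) = (-46440 - 15233)*(1/10729) = -61673*1/10729 = -61673/10729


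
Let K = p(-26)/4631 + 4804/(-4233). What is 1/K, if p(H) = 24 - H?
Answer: -19603023/22035674 ≈ -0.88960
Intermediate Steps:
K = -22035674/19603023 (K = (24 - 1*(-26))/4631 + 4804/(-4233) = (24 + 26)*(1/4631) + 4804*(-1/4233) = 50*(1/4631) - 4804/4233 = 50/4631 - 4804/4233 = -22035674/19603023 ≈ -1.1241)
1/K = 1/(-22035674/19603023) = -19603023/22035674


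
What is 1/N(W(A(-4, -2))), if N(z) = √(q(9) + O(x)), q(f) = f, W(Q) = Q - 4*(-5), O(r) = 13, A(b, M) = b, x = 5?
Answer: √22/22 ≈ 0.21320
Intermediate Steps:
W(Q) = 20 + Q (W(Q) = Q + 20 = 20 + Q)
N(z) = √22 (N(z) = √(9 + 13) = √22)
1/N(W(A(-4, -2))) = 1/(√22) = √22/22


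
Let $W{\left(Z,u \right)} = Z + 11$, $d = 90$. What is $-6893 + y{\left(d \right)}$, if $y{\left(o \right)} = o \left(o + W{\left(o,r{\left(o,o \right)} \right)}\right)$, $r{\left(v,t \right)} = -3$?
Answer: $10297$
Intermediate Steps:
$W{\left(Z,u \right)} = 11 + Z$
$y{\left(o \right)} = o \left(11 + 2 o\right)$ ($y{\left(o \right)} = o \left(o + \left(11 + o\right)\right) = o \left(11 + 2 o\right)$)
$-6893 + y{\left(d \right)} = -6893 + 90 \left(11 + 2 \cdot 90\right) = -6893 + 90 \left(11 + 180\right) = -6893 + 90 \cdot 191 = -6893 + 17190 = 10297$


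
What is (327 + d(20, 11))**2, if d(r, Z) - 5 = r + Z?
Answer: 131769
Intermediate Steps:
d(r, Z) = 5 + Z + r (d(r, Z) = 5 + (r + Z) = 5 + (Z + r) = 5 + Z + r)
(327 + d(20, 11))**2 = (327 + (5 + 11 + 20))**2 = (327 + 36)**2 = 363**2 = 131769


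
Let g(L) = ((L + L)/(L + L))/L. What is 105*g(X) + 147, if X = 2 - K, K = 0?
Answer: 399/2 ≈ 199.50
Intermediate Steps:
X = 2 (X = 2 - 1*0 = 2 + 0 = 2)
g(L) = 1/L (g(L) = ((2*L)/((2*L)))/L = ((2*L)*(1/(2*L)))/L = 1/L)
105*g(X) + 147 = 105/2 + 147 = 399/2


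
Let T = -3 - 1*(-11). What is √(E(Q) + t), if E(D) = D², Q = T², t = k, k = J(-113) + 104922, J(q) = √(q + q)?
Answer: √(109018 + I*√226) ≈ 330.18 + 0.023*I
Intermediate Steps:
J(q) = √2*√q (J(q) = √(2*q) = √2*√q)
T = 8 (T = -3 + 11 = 8)
k = 104922 + I*√226 (k = √2*√(-113) + 104922 = √2*(I*√113) + 104922 = I*√226 + 104922 = 104922 + I*√226 ≈ 1.0492e+5 + 15.033*I)
t = 104922 + I*√226 ≈ 1.0492e+5 + 15.033*I
Q = 64 (Q = 8² = 64)
√(E(Q) + t) = √(64² + (104922 + I*√226)) = √(4096 + (104922 + I*√226)) = √(109018 + I*√226)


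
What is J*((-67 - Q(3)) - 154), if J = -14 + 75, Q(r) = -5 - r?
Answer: -12993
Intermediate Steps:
J = 61
J*((-67 - Q(3)) - 154) = 61*((-67 - (-5 - 1*3)) - 154) = 61*((-67 - (-5 - 3)) - 154) = 61*((-67 - 1*(-8)) - 154) = 61*((-67 + 8) - 154) = 61*(-59 - 154) = 61*(-213) = -12993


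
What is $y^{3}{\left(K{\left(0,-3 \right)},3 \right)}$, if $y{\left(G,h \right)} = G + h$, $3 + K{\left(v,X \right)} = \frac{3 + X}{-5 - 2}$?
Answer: $0$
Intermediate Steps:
$K{\left(v,X \right)} = - \frac{24}{7} - \frac{X}{7}$ ($K{\left(v,X \right)} = -3 + \frac{3 + X}{-5 - 2} = -3 + \frac{3 + X}{-7} = -3 + \left(3 + X\right) \left(- \frac{1}{7}\right) = -3 - \left(\frac{3}{7} + \frac{X}{7}\right) = - \frac{24}{7} - \frac{X}{7}$)
$y^{3}{\left(K{\left(0,-3 \right)},3 \right)} = \left(\left(- \frac{24}{7} - - \frac{3}{7}\right) + 3\right)^{3} = \left(\left(- \frac{24}{7} + \frac{3}{7}\right) + 3\right)^{3} = \left(-3 + 3\right)^{3} = 0^{3} = 0$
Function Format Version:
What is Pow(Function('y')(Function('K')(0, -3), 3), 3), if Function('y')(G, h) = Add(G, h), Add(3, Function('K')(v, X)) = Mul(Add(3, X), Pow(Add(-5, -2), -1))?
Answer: 0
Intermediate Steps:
Function('K')(v, X) = Add(Rational(-24, 7), Mul(Rational(-1, 7), X)) (Function('K')(v, X) = Add(-3, Mul(Add(3, X), Pow(Add(-5, -2), -1))) = Add(-3, Mul(Add(3, X), Pow(-7, -1))) = Add(-3, Mul(Add(3, X), Rational(-1, 7))) = Add(-3, Add(Rational(-3, 7), Mul(Rational(-1, 7), X))) = Add(Rational(-24, 7), Mul(Rational(-1, 7), X)))
Pow(Function('y')(Function('K')(0, -3), 3), 3) = Pow(Add(Add(Rational(-24, 7), Mul(Rational(-1, 7), -3)), 3), 3) = Pow(Add(Add(Rational(-24, 7), Rational(3, 7)), 3), 3) = Pow(Add(-3, 3), 3) = Pow(0, 3) = 0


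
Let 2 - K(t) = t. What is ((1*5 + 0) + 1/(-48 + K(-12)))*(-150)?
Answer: -12675/17 ≈ -745.59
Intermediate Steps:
K(t) = 2 - t
((1*5 + 0) + 1/(-48 + K(-12)))*(-150) = ((1*5 + 0) + 1/(-48 + (2 - 1*(-12))))*(-150) = ((5 + 0) + 1/(-48 + (2 + 12)))*(-150) = (5 + 1/(-48 + 14))*(-150) = (5 + 1/(-34))*(-150) = (5 - 1/34)*(-150) = (169/34)*(-150) = -12675/17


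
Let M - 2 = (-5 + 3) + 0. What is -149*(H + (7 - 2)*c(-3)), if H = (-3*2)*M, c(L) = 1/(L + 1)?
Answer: 745/2 ≈ 372.50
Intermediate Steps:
c(L) = 1/(1 + L)
M = 0 (M = 2 + ((-5 + 3) + 0) = 2 + (-2 + 0) = 2 - 2 = 0)
H = 0 (H = -3*2*0 = -6*0 = 0)
-149*(H + (7 - 2)*c(-3)) = -149*(0 + (7 - 2)/(1 - 3)) = -149*(0 + 5/(-2)) = -149*(0 + 5*(-½)) = -149*(0 - 5/2) = -149*(-5/2) = 745/2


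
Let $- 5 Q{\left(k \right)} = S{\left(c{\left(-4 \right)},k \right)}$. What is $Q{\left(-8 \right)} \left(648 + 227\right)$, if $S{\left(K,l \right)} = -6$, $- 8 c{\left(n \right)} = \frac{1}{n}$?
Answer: $1050$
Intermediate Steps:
$c{\left(n \right)} = - \frac{1}{8 n}$
$Q{\left(k \right)} = \frac{6}{5}$ ($Q{\left(k \right)} = \left(- \frac{1}{5}\right) \left(-6\right) = \frac{6}{5}$)
$Q{\left(-8 \right)} \left(648 + 227\right) = \frac{6 \left(648 + 227\right)}{5} = \frac{6}{5} \cdot 875 = 1050$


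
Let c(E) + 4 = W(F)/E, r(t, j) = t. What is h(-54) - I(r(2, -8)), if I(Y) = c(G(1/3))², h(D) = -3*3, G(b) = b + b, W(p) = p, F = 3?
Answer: -37/4 ≈ -9.2500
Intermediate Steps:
G(b) = 2*b
c(E) = -4 + 3/E
h(D) = -9
I(Y) = ¼ (I(Y) = (-4 + 3/((2/3)))² = (-4 + 3/((2*(⅓))))² = (-4 + 3/(⅔))² = (-4 + 3*(3/2))² = (-4 + 9/2)² = (½)² = ¼)
h(-54) - I(r(2, -8)) = -9 - 1*¼ = -9 - ¼ = -37/4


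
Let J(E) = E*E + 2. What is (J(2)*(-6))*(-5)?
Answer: 180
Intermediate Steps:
J(E) = 2 + E**2 (J(E) = E**2 + 2 = 2 + E**2)
(J(2)*(-6))*(-5) = ((2 + 2**2)*(-6))*(-5) = ((2 + 4)*(-6))*(-5) = (6*(-6))*(-5) = -36*(-5) = 180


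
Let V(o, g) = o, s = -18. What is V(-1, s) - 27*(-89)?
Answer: 2402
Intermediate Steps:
V(-1, s) - 27*(-89) = -1 - 27*(-89) = -1 + 2403 = 2402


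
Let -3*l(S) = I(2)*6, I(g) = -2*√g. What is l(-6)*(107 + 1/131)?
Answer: 56072*√2/131 ≈ 605.33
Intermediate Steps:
l(S) = 4*√2 (l(S) = -(-2*√2)*6/3 = -(-4)*√2 = 4*√2)
l(-6)*(107 + 1/131) = (4*√2)*(107 + 1/131) = (4*√2)*(14018/131) = 56072*√2/131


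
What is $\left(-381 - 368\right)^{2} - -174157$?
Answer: $735158$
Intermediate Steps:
$\left(-381 - 368\right)^{2} - -174157 = \left(-749\right)^{2} + 174157 = 561001 + 174157 = 735158$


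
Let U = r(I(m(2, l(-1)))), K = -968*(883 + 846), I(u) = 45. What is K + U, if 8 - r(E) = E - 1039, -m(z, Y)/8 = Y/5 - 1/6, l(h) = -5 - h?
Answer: -1672670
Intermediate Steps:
m(z, Y) = 4/3 - 8*Y/5 (m(z, Y) = -8*(Y/5 - 1/6) = -8*(Y*(⅕) - 1*⅙) = -8*(Y/5 - ⅙) = -8*(-⅙ + Y/5) = 4/3 - 8*Y/5)
r(E) = 1047 - E (r(E) = 8 - (E - 1039) = 8 - (-1039 + E) = 8 + (1039 - E) = 1047 - E)
K = -1673672 (K = -968*1729 = -1673672)
U = 1002 (U = 1047 - 1*45 = 1047 - 45 = 1002)
K + U = -1673672 + 1002 = -1672670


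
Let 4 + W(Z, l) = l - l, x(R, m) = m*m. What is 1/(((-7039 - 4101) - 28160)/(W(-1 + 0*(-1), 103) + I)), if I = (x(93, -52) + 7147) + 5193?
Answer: -752/1965 ≈ -0.38270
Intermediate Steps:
x(R, m) = m²
I = 15044 (I = ((-52)² + 7147) + 5193 = (2704 + 7147) + 5193 = 9851 + 5193 = 15044)
W(Z, l) = -4 (W(Z, l) = -4 + (l - l) = -4 + 0 = -4)
1/(((-7039 - 4101) - 28160)/(W(-1 + 0*(-1), 103) + I)) = 1/(((-7039 - 4101) - 28160)/(-4 + 15044)) = 1/((-11140 - 28160)/15040) = 1/(-39300*1/15040) = 1/(-1965/752) = -752/1965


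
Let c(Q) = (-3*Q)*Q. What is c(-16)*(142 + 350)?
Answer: -377856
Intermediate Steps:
c(Q) = -3*Q**2
c(-16)*(142 + 350) = (-3*(-16)**2)*(142 + 350) = -3*256*492 = -768*492 = -377856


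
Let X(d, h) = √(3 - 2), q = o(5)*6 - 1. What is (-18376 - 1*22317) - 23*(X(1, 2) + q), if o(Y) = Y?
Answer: -41383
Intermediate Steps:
q = 29 (q = 5*6 - 1 = 30 - 1 = 29)
X(d, h) = 1 (X(d, h) = √1 = 1)
(-18376 - 1*22317) - 23*(X(1, 2) + q) = (-18376 - 1*22317) - 23*(1 + 29) = (-18376 - 22317) - 23*30 = -40693 - 1*690 = -40693 - 690 = -41383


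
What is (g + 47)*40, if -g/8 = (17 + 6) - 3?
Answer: -4520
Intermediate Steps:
g = -160 (g = -8*((17 + 6) - 3) = -8*(23 - 3) = -8*20 = -160)
(g + 47)*40 = (-160 + 47)*40 = -113*40 = -4520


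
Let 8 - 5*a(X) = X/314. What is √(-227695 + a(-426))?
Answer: I*√140310198210/785 ≈ 477.17*I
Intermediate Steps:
a(X) = 8/5 - X/1570 (a(X) = 8/5 - X/(5*314) = 8/5 - X/1570)
√(-227695 + a(-426)) = √(-227695 + (8/5 - 1/1570*(-426))) = √(-227695 + (8/5 + 213/785)) = √(-227695 + 1469/785) = √(-178739106/785) = I*√140310198210/785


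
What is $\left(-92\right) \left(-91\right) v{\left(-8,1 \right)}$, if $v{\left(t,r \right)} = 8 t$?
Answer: $-535808$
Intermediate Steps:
$\left(-92\right) \left(-91\right) v{\left(-8,1 \right)} = \left(-92\right) \left(-91\right) 8 \left(-8\right) = 8372 \left(-64\right) = -535808$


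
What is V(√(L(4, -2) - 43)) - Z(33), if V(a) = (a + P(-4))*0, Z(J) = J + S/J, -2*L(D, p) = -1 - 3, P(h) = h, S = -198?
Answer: -27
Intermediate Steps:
L(D, p) = 2 (L(D, p) = -(-1 - 3)/2 = -½*(-4) = 2)
Z(J) = J - 198/J
V(a) = 0 (V(a) = (a - 4)*0 = (-4 + a)*0 = 0)
V(√(L(4, -2) - 43)) - Z(33) = 0 - (33 - 198/33) = 0 - (33 - 198*1/33) = 0 - (33 - 6) = 0 - 1*27 = 0 - 27 = -27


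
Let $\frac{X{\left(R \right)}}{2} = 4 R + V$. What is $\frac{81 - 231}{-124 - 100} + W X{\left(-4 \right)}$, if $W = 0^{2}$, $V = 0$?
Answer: $\frac{75}{112} \approx 0.66964$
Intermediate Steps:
$X{\left(R \right)} = 8 R$ ($X{\left(R \right)} = 2 \left(4 R + 0\right) = 2 \cdot 4 R = 8 R$)
$W = 0$
$\frac{81 - 231}{-124 - 100} + W X{\left(-4 \right)} = \frac{81 - 231}{-124 - 100} + 0 \cdot 8 \left(-4\right) = - \frac{150}{-224} + 0 \left(-32\right) = \left(-150\right) \left(- \frac{1}{224}\right) + 0 = \frac{75}{112} + 0 = \frac{75}{112}$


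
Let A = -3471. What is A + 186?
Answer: -3285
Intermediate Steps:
A + 186 = -3471 + 186 = -3285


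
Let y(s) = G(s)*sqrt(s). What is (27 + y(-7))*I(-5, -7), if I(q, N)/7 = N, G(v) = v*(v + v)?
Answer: -1323 - 4802*I*sqrt(7) ≈ -1323.0 - 12705.0*I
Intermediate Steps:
G(v) = 2*v**2 (G(v) = v*(2*v) = 2*v**2)
y(s) = 2*s**(5/2) (y(s) = (2*s**2)*sqrt(s) = 2*s**(5/2))
I(q, N) = 7*N
(27 + y(-7))*I(-5, -7) = (27 + 2*(-7)**(5/2))*(7*(-7)) = (27 + 2*(49*I*sqrt(7)))*(-49) = (27 + 98*I*sqrt(7))*(-49) = -1323 - 4802*I*sqrt(7)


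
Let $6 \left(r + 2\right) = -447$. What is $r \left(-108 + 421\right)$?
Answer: $- \frac{47889}{2} \approx -23945.0$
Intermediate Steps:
$r = - \frac{153}{2}$ ($r = -2 + \frac{1}{6} \left(-447\right) = -2 - \frac{149}{2} = - \frac{153}{2} \approx -76.5$)
$r \left(-108 + 421\right) = - \frac{153 \left(-108 + 421\right)}{2} = \left(- \frac{153}{2}\right) 313 = - \frac{47889}{2}$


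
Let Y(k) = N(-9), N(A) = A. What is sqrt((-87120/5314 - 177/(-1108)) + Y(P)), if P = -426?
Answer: I*sqrt(54676471932255)/1471978 ≈ 5.0234*I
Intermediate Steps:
Y(k) = -9
sqrt((-87120/5314 - 177/(-1108)) + Y(P)) = sqrt((-87120/5314 - 177/(-1108)) - 9) = sqrt((-87120*1/5314 - 177*(-1/1108)) - 9) = sqrt((-43560/2657 + 177/1108) - 9) = sqrt(-47794191/2943956 - 9) = sqrt(-74289795/2943956) = I*sqrt(54676471932255)/1471978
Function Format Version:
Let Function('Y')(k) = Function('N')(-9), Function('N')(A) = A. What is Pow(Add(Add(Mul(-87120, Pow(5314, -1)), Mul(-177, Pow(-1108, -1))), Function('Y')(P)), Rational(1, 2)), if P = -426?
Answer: Mul(Rational(1, 1471978), I, Pow(54676471932255, Rational(1, 2))) ≈ Mul(5.0234, I)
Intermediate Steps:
Function('Y')(k) = -9
Pow(Add(Add(Mul(-87120, Pow(5314, -1)), Mul(-177, Pow(-1108, -1))), Function('Y')(P)), Rational(1, 2)) = Pow(Add(Add(Mul(-87120, Pow(5314, -1)), Mul(-177, Pow(-1108, -1))), -9), Rational(1, 2)) = Pow(Add(Add(Mul(-87120, Rational(1, 5314)), Mul(-177, Rational(-1, 1108))), -9), Rational(1, 2)) = Pow(Add(Add(Rational(-43560, 2657), Rational(177, 1108)), -9), Rational(1, 2)) = Pow(Add(Rational(-47794191, 2943956), -9), Rational(1, 2)) = Pow(Rational(-74289795, 2943956), Rational(1, 2)) = Mul(Rational(1, 1471978), I, Pow(54676471932255, Rational(1, 2)))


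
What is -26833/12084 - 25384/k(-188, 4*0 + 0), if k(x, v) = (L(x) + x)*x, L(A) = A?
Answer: -34429865/13346778 ≈ -2.5796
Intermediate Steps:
k(x, v) = 2*x² (k(x, v) = (x + x)*x = (2*x)*x = 2*x²)
-26833/12084 - 25384/k(-188, 4*0 + 0) = -26833/12084 - 25384/(2*(-188)²) = -26833*1/12084 - 25384/(2*35344) = -26833/12084 - 25384/70688 = -26833/12084 - 25384*1/70688 = -26833/12084 - 3173/8836 = -34429865/13346778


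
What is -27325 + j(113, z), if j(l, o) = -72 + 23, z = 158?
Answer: -27374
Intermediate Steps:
j(l, o) = -49
-27325 + j(113, z) = -27325 - 49 = -27374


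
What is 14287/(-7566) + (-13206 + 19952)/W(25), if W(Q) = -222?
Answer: -231675/7178 ≈ -32.276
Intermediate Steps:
14287/(-7566) + (-13206 + 19952)/W(25) = 14287/(-7566) + (-13206 + 19952)/(-222) = 14287*(-1/7566) + 6746*(-1/222) = -1099/582 - 3373/111 = -231675/7178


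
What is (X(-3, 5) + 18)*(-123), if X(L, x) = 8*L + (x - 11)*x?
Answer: 4428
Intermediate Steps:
X(L, x) = 8*L + x*(-11 + x) (X(L, x) = 8*L + (-11 + x)*x = 8*L + x*(-11 + x))
(X(-3, 5) + 18)*(-123) = ((5**2 - 11*5 + 8*(-3)) + 18)*(-123) = ((25 - 55 - 24) + 18)*(-123) = (-54 + 18)*(-123) = -36*(-123) = 4428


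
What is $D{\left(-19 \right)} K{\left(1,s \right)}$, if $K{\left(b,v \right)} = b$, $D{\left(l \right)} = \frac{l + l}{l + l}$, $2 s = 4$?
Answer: $1$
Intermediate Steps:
$s = 2$ ($s = \frac{1}{2} \cdot 4 = 2$)
$D{\left(l \right)} = 1$ ($D{\left(l \right)} = \frac{2 l}{2 l} = 2 l \frac{1}{2 l} = 1$)
$D{\left(-19 \right)} K{\left(1,s \right)} = 1 \cdot 1 = 1$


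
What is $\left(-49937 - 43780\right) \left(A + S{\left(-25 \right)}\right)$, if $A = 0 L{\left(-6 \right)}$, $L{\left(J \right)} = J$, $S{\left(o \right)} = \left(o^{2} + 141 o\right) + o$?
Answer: $274122225$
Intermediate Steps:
$S{\left(o \right)} = o^{2} + 142 o$
$A = 0$ ($A = 0 \left(-6\right) = 0$)
$\left(-49937 - 43780\right) \left(A + S{\left(-25 \right)}\right) = \left(-49937 - 43780\right) \left(0 - 25 \left(142 - 25\right)\right) = - 93717 \left(0 - 2925\right) = \left(-93717\right) \left(-2925\right) = 274122225$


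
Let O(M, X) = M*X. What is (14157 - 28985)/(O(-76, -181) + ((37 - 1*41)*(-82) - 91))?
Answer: -14828/13993 ≈ -1.0597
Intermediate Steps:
(14157 - 28985)/(O(-76, -181) + ((37 - 1*41)*(-82) - 91)) = (14157 - 28985)/(-76*(-181) + ((37 - 1*41)*(-82) - 91)) = -14828/(13756 + ((37 - 41)*(-82) - 91)) = -14828/(13756 + (-4*(-82) - 91)) = -14828/(13756 + (328 - 91)) = -14828/(13756 + 237) = -14828/13993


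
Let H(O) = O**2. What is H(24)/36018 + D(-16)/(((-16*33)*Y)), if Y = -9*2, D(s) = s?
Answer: 5669/396198 ≈ 0.014308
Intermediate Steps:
Y = -18
H(24)/36018 + D(-16)/(((-16*33)*Y)) = 24**2/36018 - 16/(-16*33*(-18)) = 576*(1/36018) - 16/((-528*(-18))) = 32/2001 - 16/9504 = 32/2001 - 16*1/9504 = 32/2001 - 1/594 = 5669/396198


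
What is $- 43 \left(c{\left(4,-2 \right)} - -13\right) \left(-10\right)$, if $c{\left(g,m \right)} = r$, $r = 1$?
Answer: $6020$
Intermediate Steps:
$c{\left(g,m \right)} = 1$
$- 43 \left(c{\left(4,-2 \right)} - -13\right) \left(-10\right) = - 43 \left(1 - -13\right) \left(-10\right) = - 43 \left(1 + 13\right) \left(-10\right) = \left(-43\right) 14 \left(-10\right) = \left(-602\right) \left(-10\right) = 6020$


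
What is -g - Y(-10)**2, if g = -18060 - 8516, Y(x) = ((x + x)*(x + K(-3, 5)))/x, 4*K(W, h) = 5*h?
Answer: 106079/4 ≈ 26520.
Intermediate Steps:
K(W, h) = 5*h/4 (K(W, h) = (5*h)/4 = 5*h/4)
Y(x) = 25/2 + 2*x (Y(x) = ((x + x)*(x + (5/4)*5))/x = ((2*x)*(x + 25/4))/x = ((2*x)*(25/4 + x))/x = (2*x*(25/4 + x))/x = 25/2 + 2*x)
g = -26576
-g - Y(-10)**2 = -1*(-26576) - (25/2 + 2*(-10))**2 = 26576 - (25/2 - 20)**2 = 26576 - (-15/2)**2 = 26576 - 1*225/4 = 26576 - 225/4 = 106079/4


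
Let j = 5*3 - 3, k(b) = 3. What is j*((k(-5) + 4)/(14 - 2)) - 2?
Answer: 5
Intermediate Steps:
j = 12 (j = 15 - 3 = 12)
j*((k(-5) + 4)/(14 - 2)) - 2 = 12*((3 + 4)/(14 - 2)) - 2 = 12*(7/12) - 2 = 7 - 2 = 5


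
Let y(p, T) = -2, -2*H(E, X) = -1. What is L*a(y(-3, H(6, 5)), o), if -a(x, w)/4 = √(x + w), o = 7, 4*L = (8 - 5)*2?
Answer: -6*√5 ≈ -13.416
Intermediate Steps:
H(E, X) = ½ (H(E, X) = -½*(-1) = ½)
L = 3/2 (L = ((8 - 5)*2)/4 = (3*2)/4 = (¼)*6 = 3/2 ≈ 1.5000)
a(x, w) = -4*√(w + x) (a(x, w) = -4*√(x + w) = -4*√(w + x))
L*a(y(-3, H(6, 5)), o) = 3*(-4*√(7 - 2))/2 = 3*(-4*√5)/2 = -6*√5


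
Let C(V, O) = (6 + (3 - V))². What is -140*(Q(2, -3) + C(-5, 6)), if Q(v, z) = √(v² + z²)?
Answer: -27440 - 140*√13 ≈ -27945.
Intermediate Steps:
C(V, O) = (9 - V)²
-140*(Q(2, -3) + C(-5, 6)) = -140*(√(2² + (-3)²) + (-9 - 5)²) = -140*(√(4 + 9) + (-14)²) = -140*(√13 + 196) = -140*(196 + √13) = -27440 - 140*√13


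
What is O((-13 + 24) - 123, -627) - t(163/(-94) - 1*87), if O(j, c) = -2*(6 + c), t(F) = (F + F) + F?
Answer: 141771/94 ≈ 1508.2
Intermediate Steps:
t(F) = 3*F (t(F) = 2*F + F = 3*F)
O(j, c) = -12 - 2*c
O((-13 + 24) - 123, -627) - t(163/(-94) - 1*87) = (-12 - 2*(-627)) - 3*(163/(-94) - 1*87) = (-12 + 1254) - 3*(163*(-1/94) - 87) = 1242 - 3*(-163/94 - 87) = 1242 - 3*(-8341)/94 = 1242 - 1*(-25023/94) = 1242 + 25023/94 = 141771/94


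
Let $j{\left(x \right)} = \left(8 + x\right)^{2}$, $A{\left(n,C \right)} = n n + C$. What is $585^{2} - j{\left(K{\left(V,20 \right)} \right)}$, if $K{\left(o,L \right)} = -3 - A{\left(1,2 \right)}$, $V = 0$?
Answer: $342221$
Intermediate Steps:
$A{\left(n,C \right)} = C + n^{2}$ ($A{\left(n,C \right)} = n^{2} + C = C + n^{2}$)
$K{\left(o,L \right)} = -6$ ($K{\left(o,L \right)} = -3 - \left(2 + 1^{2}\right) = -3 - \left(2 + 1\right) = -3 - 3 = -6$)
$585^{2} - j{\left(K{\left(V,20 \right)} \right)} = 585^{2} - \left(8 - 6\right)^{2} = 342225 - 2^{2} = 342225 - 4 = 342221$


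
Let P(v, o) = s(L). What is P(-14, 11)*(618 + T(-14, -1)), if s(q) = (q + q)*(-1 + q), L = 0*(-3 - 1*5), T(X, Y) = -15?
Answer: 0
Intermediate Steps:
L = 0 (L = 0*(-3 - 5) = 0*(-8) = 0)
s(q) = 2*q*(-1 + q) (s(q) = (2*q)*(-1 + q) = 2*q*(-1 + q))
P(v, o) = 0 (P(v, o) = 2*0*(-1 + 0) = 2*0*(-1) = 0)
P(-14, 11)*(618 + T(-14, -1)) = 0*(618 - 15) = 0*603 = 0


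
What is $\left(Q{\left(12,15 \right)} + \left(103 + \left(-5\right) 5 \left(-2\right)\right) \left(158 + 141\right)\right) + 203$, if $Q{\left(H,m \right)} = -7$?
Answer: $45943$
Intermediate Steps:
$\left(Q{\left(12,15 \right)} + \left(103 + \left(-5\right) 5 \left(-2\right)\right) \left(158 + 141\right)\right) + 203 = \left(-7 + \left(103 + \left(-5\right) 5 \left(-2\right)\right) \left(158 + 141\right)\right) + 203 = \left(-7 + \left(103 - -50\right) 299\right) + 203 = \left(-7 + \left(103 + 50\right) 299\right) + 203 = \left(-7 + 153 \cdot 299\right) + 203 = \left(-7 + 45747\right) + 203 = 45740 + 203 = 45943$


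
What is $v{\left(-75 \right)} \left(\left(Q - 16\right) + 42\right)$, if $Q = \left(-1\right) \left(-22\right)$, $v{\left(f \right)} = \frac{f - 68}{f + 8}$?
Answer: $\frac{6864}{67} \approx 102.45$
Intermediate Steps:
$v{\left(f \right)} = \frac{-68 + f}{8 + f}$
$Q = 22$
$v{\left(-75 \right)} \left(\left(Q - 16\right) + 42\right) = \frac{-68 - 75}{8 - 75} \left(\left(22 - 16\right) + 42\right) = \frac{1}{-67} \left(-143\right) \left(6 + 42\right) = \left(- \frac{1}{67}\right) \left(-143\right) 48 = \frac{143}{67} \cdot 48 = \frac{6864}{67}$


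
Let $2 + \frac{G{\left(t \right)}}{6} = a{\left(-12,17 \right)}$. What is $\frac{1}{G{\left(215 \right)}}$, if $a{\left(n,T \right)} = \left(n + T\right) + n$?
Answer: $- \frac{1}{54} \approx -0.018519$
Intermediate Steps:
$a{\left(n,T \right)} = T + 2 n$ ($a{\left(n,T \right)} = \left(T + n\right) + n = T + 2 n$)
$G{\left(t \right)} = -54$ ($G{\left(t \right)} = -12 + 6 \left(17 + 2 \left(-12\right)\right) = -12 + 6 \left(17 - 24\right) = -12 + 6 \left(-7\right) = -12 - 42 = -54$)
$\frac{1}{G{\left(215 \right)}} = \frac{1}{-54} = - \frac{1}{54}$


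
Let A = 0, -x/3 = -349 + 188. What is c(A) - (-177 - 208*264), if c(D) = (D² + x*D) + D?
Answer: 55089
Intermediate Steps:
x = 483 (x = -3*(-349 + 188) = -3*(-161) = 483)
c(D) = D² + 484*D (c(D) = (D² + 483*D) + D = D² + 484*D)
c(A) - (-177 - 208*264) = 0*(484 + 0) - (-177 - 208*264) = 0*484 - (-177 - 54912) = 0 - 1*(-55089) = 0 + 55089 = 55089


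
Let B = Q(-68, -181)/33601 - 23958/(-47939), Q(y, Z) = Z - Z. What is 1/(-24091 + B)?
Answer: -47939/1154874491 ≈ -4.1510e-5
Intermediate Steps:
Q(y, Z) = 0
B = 23958/47939 (B = 0/33601 - 23958/(-47939) = 0*(1/33601) - 23958*(-1/47939) = 0 + 23958/47939 = 23958/47939 ≈ 0.49976)
1/(-24091 + B) = 1/(-24091 + 23958/47939) = 1/(-1154874491/47939) = -47939/1154874491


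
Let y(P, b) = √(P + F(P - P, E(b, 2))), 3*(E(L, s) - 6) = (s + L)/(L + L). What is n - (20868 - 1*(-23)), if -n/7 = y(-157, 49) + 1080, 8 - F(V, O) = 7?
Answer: -28451 - 14*I*√39 ≈ -28451.0 - 87.43*I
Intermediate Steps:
E(L, s) = 6 + (L + s)/(6*L) (E(L, s) = 6 + ((s + L)/(L + L))/3 = 6 + ((L + s)/((2*L)))/3 = 6 + ((L + s)*(1/(2*L)))/3 = 6 + ((L + s)/(2*L))/3 = 6 + (L + s)/(6*L))
F(V, O) = 1 (F(V, O) = 8 - 1*7 = 8 - 7 = 1)
y(P, b) = √(1 + P) (y(P, b) = √(P + 1) = √(1 + P))
n = -7560 - 14*I*√39 (n = -7*(√(1 - 157) + 1080) = -7*(√(-156) + 1080) = -7*(2*I*√39 + 1080) = -7*(1080 + 2*I*√39) = -7560 - 14*I*√39 ≈ -7560.0 - 87.43*I)
n - (20868 - 1*(-23)) = (-7560 - 14*I*√39) - (20868 - 1*(-23)) = (-7560 - 14*I*√39) - (20868 + 23) = (-7560 - 14*I*√39) - 1*20891 = (-7560 - 14*I*√39) - 20891 = -28451 - 14*I*√39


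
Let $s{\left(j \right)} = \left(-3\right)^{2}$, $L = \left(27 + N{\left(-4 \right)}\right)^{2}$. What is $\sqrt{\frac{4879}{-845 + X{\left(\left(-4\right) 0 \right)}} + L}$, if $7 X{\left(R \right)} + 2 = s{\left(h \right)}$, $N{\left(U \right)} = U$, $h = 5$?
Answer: $\frac{13 \sqrt{551343}}{422} \approx 22.874$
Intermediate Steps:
$L = 529$ ($L = \left(27 - 4\right)^{2} = 23^{2} = 529$)
$s{\left(j \right)} = 9$
$X{\left(R \right)} = 1$ ($X{\left(R \right)} = - \frac{2}{7} + \frac{1}{7} \cdot 9 = - \frac{2}{7} + \frac{9}{7} = 1$)
$\sqrt{\frac{4879}{-845 + X{\left(\left(-4\right) 0 \right)}} + L} = \sqrt{\frac{4879}{-845 + 1} + 529} = \sqrt{\frac{4879}{-844} + 529} = \sqrt{4879 \left(- \frac{1}{844}\right) + 529} = \sqrt{- \frac{4879}{844} + 529} = \sqrt{\frac{441597}{844}} = \frac{13 \sqrt{551343}}{422}$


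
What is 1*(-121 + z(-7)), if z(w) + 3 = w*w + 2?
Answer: -73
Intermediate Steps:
z(w) = -1 + w² (z(w) = -3 + (w*w + 2) = -3 + (w² + 2) = -3 + (2 + w²) = -1 + w²)
1*(-121 + z(-7)) = 1*(-121 + (-1 + (-7)²)) = 1*(-121 + (-1 + 49)) = 1*(-121 + 48) = 1*(-73) = -73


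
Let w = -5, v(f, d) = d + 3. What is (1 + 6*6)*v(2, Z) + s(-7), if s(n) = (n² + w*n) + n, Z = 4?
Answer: 336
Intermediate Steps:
v(f, d) = 3 + d
s(n) = n² - 4*n (s(n) = (n² - 5*n) + n = n² - 4*n)
(1 + 6*6)*v(2, Z) + s(-7) = (1 + 6*6)*(3 + 4) - 7*(-4 - 7) = (1 + 36)*7 - 7*(-11) = 37*7 + 77 = 259 + 77 = 336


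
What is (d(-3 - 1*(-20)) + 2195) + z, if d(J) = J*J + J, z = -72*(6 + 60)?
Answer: -2251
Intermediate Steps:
z = -4752 (z = -72*66 = -4752)
d(J) = J + J² (d(J) = J² + J = J + J²)
(d(-3 - 1*(-20)) + 2195) + z = ((-3 - 1*(-20))*(1 + (-3 - 1*(-20))) + 2195) - 4752 = ((-3 + 20)*(1 + (-3 + 20)) + 2195) - 4752 = (17*(1 + 17) + 2195) - 4752 = (17*18 + 2195) - 4752 = (306 + 2195) - 4752 = 2501 - 4752 = -2251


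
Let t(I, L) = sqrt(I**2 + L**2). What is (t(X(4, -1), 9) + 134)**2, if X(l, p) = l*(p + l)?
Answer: 22201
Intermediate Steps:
X(l, p) = l*(l + p)
(t(X(4, -1), 9) + 134)**2 = (sqrt((4*(4 - 1))**2 + 9**2) + 134)**2 = (sqrt((4*3)**2 + 81) + 134)**2 = (sqrt(12**2 + 81) + 134)**2 = (sqrt(144 + 81) + 134)**2 = (sqrt(225) + 134)**2 = (15 + 134)**2 = 149**2 = 22201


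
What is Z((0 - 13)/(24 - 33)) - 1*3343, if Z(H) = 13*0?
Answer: -3343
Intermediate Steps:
Z(H) = 0
Z((0 - 13)/(24 - 33)) - 1*3343 = 0 - 1*3343 = 0 - 3343 = -3343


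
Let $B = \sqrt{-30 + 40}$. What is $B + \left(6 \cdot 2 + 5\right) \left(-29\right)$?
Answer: $-493 + \sqrt{10} \approx -489.84$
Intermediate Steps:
$B = \sqrt{10} \approx 3.1623$
$B + \left(6 \cdot 2 + 5\right) \left(-29\right) = \sqrt{10} + \left(6 \cdot 2 + 5\right) \left(-29\right) = \sqrt{10} + \left(12 + 5\right) \left(-29\right) = \sqrt{10} + 17 \left(-29\right) = \sqrt{10} - 493 = -493 + \sqrt{10}$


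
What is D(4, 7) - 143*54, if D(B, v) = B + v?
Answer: -7711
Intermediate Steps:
D(4, 7) - 143*54 = (4 + 7) - 143*54 = 11 - 7722 = -7711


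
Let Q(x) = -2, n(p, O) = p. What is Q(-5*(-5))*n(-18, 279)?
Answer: 36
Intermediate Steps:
Q(-5*(-5))*n(-18, 279) = -2*(-18) = 36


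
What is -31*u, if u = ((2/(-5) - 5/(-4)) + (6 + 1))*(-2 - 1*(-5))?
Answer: -14601/20 ≈ -730.05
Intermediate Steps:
u = 471/20 (u = ((2*(-⅕) - 5*(-¼)) + 7)*(-2 + 5) = ((-⅖ + 5/4) + 7)*3 = (17/20 + 7)*3 = (157/20)*3 = 471/20 ≈ 23.550)
-31*u = -31*471/20 = -14601/20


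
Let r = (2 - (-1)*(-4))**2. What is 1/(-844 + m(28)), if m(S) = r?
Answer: -1/840 ≈ -0.0011905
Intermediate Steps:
r = 4 (r = (2 - 1*4)**2 = (2 - 4)**2 = (-2)**2 = 4)
m(S) = 4
1/(-844 + m(28)) = 1/(-844 + 4) = 1/(-840) = -1/840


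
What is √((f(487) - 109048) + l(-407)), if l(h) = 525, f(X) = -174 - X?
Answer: 8*I*√1706 ≈ 330.43*I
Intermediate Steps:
√((f(487) - 109048) + l(-407)) = √(((-174 - 1*487) - 109048) + 525) = √(((-174 - 487) - 109048) + 525) = √((-661 - 109048) + 525) = √(-109709 + 525) = √(-109184) = 8*I*√1706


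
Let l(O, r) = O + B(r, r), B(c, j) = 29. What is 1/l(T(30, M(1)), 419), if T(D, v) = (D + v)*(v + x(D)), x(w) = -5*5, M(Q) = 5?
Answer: -1/671 ≈ -0.0014903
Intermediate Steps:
x(w) = -25
T(D, v) = (-25 + v)*(D + v) (T(D, v) = (D + v)*(v - 25) = (D + v)*(-25 + v) = (-25 + v)*(D + v))
l(O, r) = 29 + O (l(O, r) = O + 29 = 29 + O)
1/l(T(30, M(1)), 419) = 1/(29 + (5² - 25*30 - 25*5 + 30*5)) = 1/(29 + (25 - 750 - 125 + 150)) = 1/(29 - 700) = 1/(-671) = -1/671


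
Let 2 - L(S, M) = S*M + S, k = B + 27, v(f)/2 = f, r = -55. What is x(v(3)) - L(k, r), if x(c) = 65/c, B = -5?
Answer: -7075/6 ≈ -1179.2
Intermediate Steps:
v(f) = 2*f
k = 22 (k = -5 + 27 = 22)
L(S, M) = 2 - S - M*S (L(S, M) = 2 - (S*M + S) = 2 - (M*S + S) = 2 - (S + M*S) = 2 + (-S - M*S) = 2 - S - M*S)
x(v(3)) - L(k, r) = 65/((2*3)) - (2 - 1*22 - 1*(-55)*22) = 65/6 - (2 - 22 + 1210) = 65*(⅙) - 1*1190 = 65/6 - 1190 = -7075/6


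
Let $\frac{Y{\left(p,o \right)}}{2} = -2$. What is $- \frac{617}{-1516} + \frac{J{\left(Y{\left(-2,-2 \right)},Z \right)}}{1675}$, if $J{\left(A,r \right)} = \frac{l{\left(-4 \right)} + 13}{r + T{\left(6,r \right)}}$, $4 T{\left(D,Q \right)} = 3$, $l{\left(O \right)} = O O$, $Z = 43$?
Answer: $\frac{181033981}{444377500} \approx 0.40739$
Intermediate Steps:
$Y{\left(p,o \right)} = -4$ ($Y{\left(p,o \right)} = 2 \left(-2\right) = -4$)
$l{\left(O \right)} = O^{2}$
$T{\left(D,Q \right)} = \frac{3}{4}$ ($T{\left(D,Q \right)} = \frac{1}{4} \cdot 3 = \frac{3}{4}$)
$J{\left(A,r \right)} = \frac{29}{\frac{3}{4} + r}$ ($J{\left(A,r \right)} = \frac{\left(-4\right)^{2} + 13}{r + \frac{3}{4}} = \frac{16 + 13}{\frac{3}{4} + r} = \frac{29}{\frac{3}{4} + r}$)
$- \frac{617}{-1516} + \frac{J{\left(Y{\left(-2,-2 \right)},Z \right)}}{1675} = - \frac{617}{-1516} + \frac{116 \frac{1}{3 + 4 \cdot 43}}{1675} = \left(-617\right) \left(- \frac{1}{1516}\right) + \frac{116}{3 + 172} \cdot \frac{1}{1675} = \frac{617}{1516} + \frac{116}{175} \cdot \frac{1}{1675} = \frac{617}{1516} + \frac{116}{293125} = \frac{181033981}{444377500}$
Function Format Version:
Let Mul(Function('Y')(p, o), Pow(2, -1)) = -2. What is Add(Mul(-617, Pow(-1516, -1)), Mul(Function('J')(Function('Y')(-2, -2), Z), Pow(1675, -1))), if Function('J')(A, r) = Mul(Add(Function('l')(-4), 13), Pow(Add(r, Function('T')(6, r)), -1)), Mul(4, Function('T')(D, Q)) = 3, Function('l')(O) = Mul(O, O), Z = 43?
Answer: Rational(181033981, 444377500) ≈ 0.40739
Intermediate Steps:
Function('Y')(p, o) = -4 (Function('Y')(p, o) = Mul(2, -2) = -4)
Function('l')(O) = Pow(O, 2)
Function('T')(D, Q) = Rational(3, 4) (Function('T')(D, Q) = Mul(Rational(1, 4), 3) = Rational(3, 4))
Function('J')(A, r) = Mul(29, Pow(Add(Rational(3, 4), r), -1)) (Function('J')(A, r) = Mul(Add(Pow(-4, 2), 13), Pow(Add(r, Rational(3, 4)), -1)) = Mul(Add(16, 13), Pow(Add(Rational(3, 4), r), -1)) = Mul(29, Pow(Add(Rational(3, 4), r), -1)))
Add(Mul(-617, Pow(-1516, -1)), Mul(Function('J')(Function('Y')(-2, -2), Z), Pow(1675, -1))) = Add(Mul(-617, Pow(-1516, -1)), Mul(Mul(116, Pow(Add(3, Mul(4, 43)), -1)), Pow(1675, -1))) = Add(Mul(-617, Rational(-1, 1516)), Mul(Mul(116, Pow(Add(3, 172), -1)), Rational(1, 1675))) = Add(Rational(617, 1516), Mul(Mul(116, Pow(175, -1)), Rational(1, 1675))) = Add(Rational(617, 1516), Mul(Mul(116, Rational(1, 175)), Rational(1, 1675))) = Add(Rational(617, 1516), Mul(Rational(116, 175), Rational(1, 1675))) = Add(Rational(617, 1516), Rational(116, 293125)) = Rational(181033981, 444377500)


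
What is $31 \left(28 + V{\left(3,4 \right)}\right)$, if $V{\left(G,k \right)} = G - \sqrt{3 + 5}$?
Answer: $961 - 62 \sqrt{2} \approx 873.32$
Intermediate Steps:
$V{\left(G,k \right)} = G - 2 \sqrt{2}$ ($V{\left(G,k \right)} = G - \sqrt{8} = G - 2 \sqrt{2}$)
$31 \left(28 + V{\left(3,4 \right)}\right) = 31 \left(28 + \left(3 - 2 \sqrt{2}\right)\right) = 31 \left(31 - 2 \sqrt{2}\right) = 961 - 62 \sqrt{2}$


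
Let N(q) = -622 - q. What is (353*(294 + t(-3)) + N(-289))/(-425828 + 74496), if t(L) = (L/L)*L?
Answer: -51195/175666 ≈ -0.29143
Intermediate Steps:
t(L) = L (t(L) = 1*L = L)
(353*(294 + t(-3)) + N(-289))/(-425828 + 74496) = (353*(294 - 3) + (-622 - 1*(-289)))/(-425828 + 74496) = (353*291 + (-622 + 289))/(-351332) = (102723 - 333)*(-1/351332) = 102390*(-1/351332) = -51195/175666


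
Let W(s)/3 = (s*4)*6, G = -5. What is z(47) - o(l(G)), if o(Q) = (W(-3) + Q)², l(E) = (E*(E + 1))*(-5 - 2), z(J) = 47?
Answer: -126689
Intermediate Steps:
W(s) = 72*s (W(s) = 3*((s*4)*6) = 3*((4*s)*6) = 3*(24*s) = 72*s)
l(E) = -7*E*(1 + E) (l(E) = (E*(1 + E))*(-7) = -7*E*(1 + E))
o(Q) = (-216 + Q)² (o(Q) = (72*(-3) + Q)² = (-216 + Q)²)
z(47) - o(l(G)) = 47 - (-216 - 7*(-5)*(1 - 5))² = 47 - (-216 - 7*(-5)*(-4))² = 47 - (-216 - 140)² = 47 - 1*(-356)² = 47 - 1*126736 = 47 - 126736 = -126689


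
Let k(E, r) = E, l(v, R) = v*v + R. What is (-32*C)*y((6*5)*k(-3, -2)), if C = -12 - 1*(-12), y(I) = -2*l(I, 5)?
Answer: 0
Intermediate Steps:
l(v, R) = R + v**2 (l(v, R) = v**2 + R = R + v**2)
y(I) = -10 - 2*I**2 (y(I) = -2*(5 + I**2) = -10 - 2*I**2)
C = 0 (C = -12 + 12 = 0)
(-32*C)*y((6*5)*k(-3, -2)) = (-32*0)*(-10 - 2*((6*5)*(-3))**2) = 0*(-10 - 2*(30*(-3))**2) = 0*(-10 - 2*(-90)**2) = 0*(-10 - 2*8100) = 0*(-10 - 16200) = 0*(-16210) = 0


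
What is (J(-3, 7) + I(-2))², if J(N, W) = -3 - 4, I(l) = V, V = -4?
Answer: 121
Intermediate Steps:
I(l) = -4
J(N, W) = -7
(J(-3, 7) + I(-2))² = (-7 - 4)² = (-11)² = 121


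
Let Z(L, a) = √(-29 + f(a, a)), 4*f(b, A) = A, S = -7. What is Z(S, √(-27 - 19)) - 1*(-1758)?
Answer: 1758 + √(-116 + I*√46)/2 ≈ 1758.2 + 5.3875*I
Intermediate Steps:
f(b, A) = A/4
Z(L, a) = √(-29 + a/4)
Z(S, √(-27 - 19)) - 1*(-1758) = √(-116 + √(-27 - 19))/2 - 1*(-1758) = √(-116 + √(-46))/2 + 1758 = √(-116 + I*√46)/2 + 1758 = 1758 + √(-116 + I*√46)/2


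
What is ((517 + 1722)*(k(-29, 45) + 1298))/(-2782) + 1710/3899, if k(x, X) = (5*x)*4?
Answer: -3131641489/5423509 ≈ -577.42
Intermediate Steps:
k(x, X) = 20*x
((517 + 1722)*(k(-29, 45) + 1298))/(-2782) + 1710/3899 = ((517 + 1722)*(20*(-29) + 1298))/(-2782) + 1710/3899 = (2239*(-580 + 1298))*(-1/2782) + 1710*(1/3899) = (2239*718)*(-1/2782) + 1710/3899 = 1607602*(-1/2782) + 1710/3899 = -803801/1391 + 1710/3899 = -3131641489/5423509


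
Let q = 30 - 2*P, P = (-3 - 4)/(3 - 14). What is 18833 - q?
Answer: 206847/11 ≈ 18804.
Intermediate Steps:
P = 7/11 (P = -7/(-11) = -7*(-1/11) = 7/11 ≈ 0.63636)
q = 316/11 (q = 30 - 2*7/11 = 30 - 14/11 = 316/11 ≈ 28.727)
18833 - q = 18833 - 1*316/11 = 18833 - 316/11 = 206847/11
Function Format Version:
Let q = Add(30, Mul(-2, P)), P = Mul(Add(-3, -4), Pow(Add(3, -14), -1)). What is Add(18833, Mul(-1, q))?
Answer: Rational(206847, 11) ≈ 18804.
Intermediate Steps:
P = Rational(7, 11) (P = Mul(-7, Pow(-11, -1)) = Mul(-7, Rational(-1, 11)) = Rational(7, 11) ≈ 0.63636)
q = Rational(316, 11) (q = Add(30, Mul(-2, Rational(7, 11))) = Add(30, Rational(-14, 11)) = Rational(316, 11) ≈ 28.727)
Add(18833, Mul(-1, q)) = Add(18833, Mul(-1, Rational(316, 11))) = Add(18833, Rational(-316, 11)) = Rational(206847, 11)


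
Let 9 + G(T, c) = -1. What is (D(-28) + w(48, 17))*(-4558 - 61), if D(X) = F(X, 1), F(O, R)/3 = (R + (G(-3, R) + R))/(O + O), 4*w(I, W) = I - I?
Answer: -13857/7 ≈ -1979.6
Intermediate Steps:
G(T, c) = -10 (G(T, c) = -9 - 1 = -10)
w(I, W) = 0 (w(I, W) = (I - I)/4 = (1/4)*0 = 0)
F(O, R) = 3*(-10 + 2*R)/(2*O) (F(O, R) = 3*((R + (-10 + R))/(O + O)) = 3*((-10 + 2*R)/((2*O))) = 3*((-10 + 2*R)*(1/(2*O))) = 3*((-10 + 2*R)/(2*O)) = 3*(-10 + 2*R)/(2*O))
D(X) = -12/X (D(X) = 3*(-5 + 1)/X = 3*(-4)/X = -12/X)
(D(-28) + w(48, 17))*(-4558 - 61) = (-12/(-28) + 0)*(-4558 - 61) = (-12*(-1/28) + 0)*(-4619) = (3/7 + 0)*(-4619) = (3/7)*(-4619) = -13857/7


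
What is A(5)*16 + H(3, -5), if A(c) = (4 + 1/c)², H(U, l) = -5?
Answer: 6931/25 ≈ 277.24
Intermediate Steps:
A(5)*16 + H(3, -5) = ((1 + 4*5)²/5²)*16 - 5 = ((1 + 20)²/25)*16 - 5 = ((1/25)*21²)*16 - 5 = ((1/25)*441)*16 - 5 = (441/25)*16 - 5 = 7056/25 - 5 = 6931/25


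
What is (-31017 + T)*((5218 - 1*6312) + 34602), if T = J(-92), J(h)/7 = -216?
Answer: -1089981732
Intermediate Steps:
J(h) = -1512 (J(h) = 7*(-216) = -1512)
T = -1512
(-31017 + T)*((5218 - 1*6312) + 34602) = (-31017 - 1512)*((5218 - 1*6312) + 34602) = -32529*((5218 - 6312) + 34602) = -32529*(-1094 + 34602) = -32529*33508 = -1089981732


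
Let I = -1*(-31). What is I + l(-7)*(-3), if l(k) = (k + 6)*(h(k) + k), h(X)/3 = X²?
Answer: 451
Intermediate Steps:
h(X) = 3*X²
I = 31
l(k) = (6 + k)*(k + 3*k²) (l(k) = (k + 6)*(3*k² + k) = (6 + k)*(k + 3*k²))
I + l(-7)*(-3) = 31 - 7*(6 + 3*(-7)² + 19*(-7))*(-3) = 31 - 7*(6 + 3*49 - 133)*(-3) = 31 - 7*(6 + 147 - 133)*(-3) = 31 - 7*20*(-3) = 31 - 140*(-3) = 31 + 420 = 451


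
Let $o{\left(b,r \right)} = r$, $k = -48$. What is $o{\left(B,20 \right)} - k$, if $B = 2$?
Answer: $68$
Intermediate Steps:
$o{\left(B,20 \right)} - k = 20 - -48 = 20 + 48 = 68$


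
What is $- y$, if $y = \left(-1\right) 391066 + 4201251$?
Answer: $-3810185$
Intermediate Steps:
$y = 3810185$ ($y = -391066 + 4201251 = 3810185$)
$- y = \left(-1\right) 3810185 = -3810185$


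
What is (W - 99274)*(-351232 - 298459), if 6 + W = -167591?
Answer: 173383686861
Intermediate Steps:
W = -167597 (W = -6 - 167591 = -167597)
(W - 99274)*(-351232 - 298459) = (-167597 - 99274)*(-351232 - 298459) = -266871*(-649691) = 173383686861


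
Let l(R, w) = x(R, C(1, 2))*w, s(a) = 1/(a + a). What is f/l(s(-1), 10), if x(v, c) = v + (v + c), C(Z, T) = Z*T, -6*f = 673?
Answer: -673/60 ≈ -11.217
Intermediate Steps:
f = -673/6 (f = -⅙*673 = -673/6 ≈ -112.17)
C(Z, T) = T*Z
s(a) = 1/(2*a)
x(v, c) = c + 2*v (x(v, c) = v + (c + v) = c + 2*v)
l(R, w) = w*(2 + 2*R) (l(R, w) = (2*1 + 2*R)*w = (2 + 2*R)*w = w*(2 + 2*R))
f/l(s(-1), 10) = -673*1/(20*(1 + (½)/(-1)))/6 = -673*1/(20*(1 + (½)*(-1)))/6 = -673*1/(20*(1 - ½))/6 = -673/(6*(2*10*(½))) = -673/6/10 = -673/6*⅒ = -673/60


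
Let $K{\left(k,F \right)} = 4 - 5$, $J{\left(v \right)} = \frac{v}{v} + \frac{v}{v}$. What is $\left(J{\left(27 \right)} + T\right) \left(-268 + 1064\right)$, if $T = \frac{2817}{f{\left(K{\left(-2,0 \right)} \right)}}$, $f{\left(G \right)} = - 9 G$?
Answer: $250740$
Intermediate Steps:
$J{\left(v \right)} = 2$ ($J{\left(v \right)} = 1 + 1 = 2$)
$K{\left(k,F \right)} = -1$ ($K{\left(k,F \right)} = 4 - 5 = -1$)
$T = 313$ ($T = \frac{2817}{\left(-9\right) \left(-1\right)} = \frac{2817}{9} = 2817 \cdot \frac{1}{9} = 313$)
$\left(J{\left(27 \right)} + T\right) \left(-268 + 1064\right) = \left(2 + 313\right) \left(-268 + 1064\right) = 315 \cdot 796 = 250740$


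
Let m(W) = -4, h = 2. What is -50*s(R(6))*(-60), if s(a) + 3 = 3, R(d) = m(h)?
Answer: 0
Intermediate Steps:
R(d) = -4
s(a) = 0 (s(a) = -3 + 3 = 0)
-50*s(R(6))*(-60) = -50*0*(-60) = 0*(-60) = 0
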